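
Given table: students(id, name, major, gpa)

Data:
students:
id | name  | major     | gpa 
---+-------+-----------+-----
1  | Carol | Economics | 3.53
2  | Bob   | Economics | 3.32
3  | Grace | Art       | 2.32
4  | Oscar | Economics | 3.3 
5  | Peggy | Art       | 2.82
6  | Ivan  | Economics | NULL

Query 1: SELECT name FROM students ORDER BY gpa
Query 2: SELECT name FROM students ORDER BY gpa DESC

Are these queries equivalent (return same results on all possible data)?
No, not equivalent

Query 1 returns: [('Ivan',), ('Grace',), ('Peggy',), ('Oscar',), ('Bob',), ('Carol',)]
Query 2 returns: [('Carol',), ('Bob',), ('Oscar',), ('Peggy',), ('Grace',), ('Ivan',)]

Reason: ASC vs DESC gives opposite ordering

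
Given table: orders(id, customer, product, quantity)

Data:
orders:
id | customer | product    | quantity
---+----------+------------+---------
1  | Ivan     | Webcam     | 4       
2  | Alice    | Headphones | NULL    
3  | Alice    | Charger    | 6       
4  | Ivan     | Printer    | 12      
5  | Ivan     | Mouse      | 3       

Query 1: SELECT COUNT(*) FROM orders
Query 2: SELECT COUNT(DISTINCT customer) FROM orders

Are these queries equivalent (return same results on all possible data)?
No, not equivalent

Query 1 returns: [(5,)]
Query 2 returns: [(2,)]

Reason: COUNT(*) counts rows, COUNT(DISTINCT customer) counts unique customers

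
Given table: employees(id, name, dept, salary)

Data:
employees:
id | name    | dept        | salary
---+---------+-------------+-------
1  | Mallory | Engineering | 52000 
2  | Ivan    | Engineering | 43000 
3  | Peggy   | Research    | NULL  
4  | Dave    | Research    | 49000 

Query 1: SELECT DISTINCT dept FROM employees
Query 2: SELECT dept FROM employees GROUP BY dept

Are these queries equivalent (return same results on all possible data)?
Yes, equivalent

Both queries return: [('Engineering',), ('Research',)]

Reason: Both get unique depts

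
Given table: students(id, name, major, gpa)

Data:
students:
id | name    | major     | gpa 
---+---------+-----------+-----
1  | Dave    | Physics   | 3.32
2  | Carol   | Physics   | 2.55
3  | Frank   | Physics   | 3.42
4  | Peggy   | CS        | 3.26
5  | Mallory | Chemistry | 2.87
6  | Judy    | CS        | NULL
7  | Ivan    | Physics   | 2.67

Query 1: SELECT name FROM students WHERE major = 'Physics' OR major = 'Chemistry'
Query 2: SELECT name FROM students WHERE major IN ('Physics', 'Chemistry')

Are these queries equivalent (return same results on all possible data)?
Yes, equivalent

Both queries return: [('Carol',), ('Dave',), ('Frank',), ('Ivan',), ('Mallory',)]

Reason: OR vs IN are equivalent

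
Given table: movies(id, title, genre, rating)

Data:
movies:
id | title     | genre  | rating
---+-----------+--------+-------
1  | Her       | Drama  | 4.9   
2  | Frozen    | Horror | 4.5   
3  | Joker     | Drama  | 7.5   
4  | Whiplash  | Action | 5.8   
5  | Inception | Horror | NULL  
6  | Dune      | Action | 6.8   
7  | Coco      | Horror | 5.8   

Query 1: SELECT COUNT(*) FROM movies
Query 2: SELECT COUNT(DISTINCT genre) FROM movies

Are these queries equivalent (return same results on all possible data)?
No, not equivalent

Query 1 returns: [(7,)]
Query 2 returns: [(3,)]

Reason: COUNT(*) counts rows, COUNT(DISTINCT genre) counts unique genres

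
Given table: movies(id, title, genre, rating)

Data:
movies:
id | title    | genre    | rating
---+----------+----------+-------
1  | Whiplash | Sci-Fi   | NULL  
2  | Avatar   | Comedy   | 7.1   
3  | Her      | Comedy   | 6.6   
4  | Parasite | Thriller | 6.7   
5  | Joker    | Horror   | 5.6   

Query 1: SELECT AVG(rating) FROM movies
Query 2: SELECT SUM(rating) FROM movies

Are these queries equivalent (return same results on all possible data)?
No, not equivalent

Query 1 returns: [(6.5,)]
Query 2 returns: [(26.0,)]

Reason: AVG vs SUM give different aggregate values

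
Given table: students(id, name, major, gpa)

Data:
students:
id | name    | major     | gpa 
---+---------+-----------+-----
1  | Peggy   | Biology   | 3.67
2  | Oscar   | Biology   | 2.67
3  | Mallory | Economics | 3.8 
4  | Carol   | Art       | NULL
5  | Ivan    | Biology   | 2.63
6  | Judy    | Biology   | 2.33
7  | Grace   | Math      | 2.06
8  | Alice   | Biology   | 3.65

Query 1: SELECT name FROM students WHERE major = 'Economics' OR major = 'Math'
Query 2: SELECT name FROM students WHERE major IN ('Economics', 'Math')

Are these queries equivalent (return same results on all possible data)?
Yes, equivalent

Both queries return: [('Grace',), ('Mallory',)]

Reason: OR vs IN are equivalent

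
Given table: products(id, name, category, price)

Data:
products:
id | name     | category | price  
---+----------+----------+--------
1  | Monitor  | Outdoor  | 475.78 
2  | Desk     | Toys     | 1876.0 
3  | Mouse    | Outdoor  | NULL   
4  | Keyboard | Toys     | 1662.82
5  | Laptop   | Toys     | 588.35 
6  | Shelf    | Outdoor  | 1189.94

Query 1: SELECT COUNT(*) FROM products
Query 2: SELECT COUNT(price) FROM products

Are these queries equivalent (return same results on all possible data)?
No, not equivalent

Query 1 returns: [(6,)]
Query 2 returns: [(5,)]

Reason: COUNT(*) includes NULLs, COUNT(column) excludes them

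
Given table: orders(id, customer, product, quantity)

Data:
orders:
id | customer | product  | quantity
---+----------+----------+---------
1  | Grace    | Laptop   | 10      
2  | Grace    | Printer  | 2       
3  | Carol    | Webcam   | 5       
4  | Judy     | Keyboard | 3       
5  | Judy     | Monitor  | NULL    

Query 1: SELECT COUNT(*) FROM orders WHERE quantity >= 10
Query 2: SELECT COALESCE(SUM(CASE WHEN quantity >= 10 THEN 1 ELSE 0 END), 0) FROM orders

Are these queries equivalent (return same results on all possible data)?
Yes, equivalent

Both queries return: [(1,)]

Reason: COUNT with WHERE vs conditional SUM (COALESCE handles empty-table NULL)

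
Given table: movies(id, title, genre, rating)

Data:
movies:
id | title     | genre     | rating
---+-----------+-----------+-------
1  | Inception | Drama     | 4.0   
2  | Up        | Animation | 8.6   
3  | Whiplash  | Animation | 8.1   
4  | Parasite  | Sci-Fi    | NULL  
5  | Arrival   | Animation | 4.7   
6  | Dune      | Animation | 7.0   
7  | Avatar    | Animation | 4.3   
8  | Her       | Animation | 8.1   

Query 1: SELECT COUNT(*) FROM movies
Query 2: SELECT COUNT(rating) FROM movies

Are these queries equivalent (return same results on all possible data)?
No, not equivalent

Query 1 returns: [(8,)]
Query 2 returns: [(7,)]

Reason: COUNT(*) includes NULLs, COUNT(column) excludes them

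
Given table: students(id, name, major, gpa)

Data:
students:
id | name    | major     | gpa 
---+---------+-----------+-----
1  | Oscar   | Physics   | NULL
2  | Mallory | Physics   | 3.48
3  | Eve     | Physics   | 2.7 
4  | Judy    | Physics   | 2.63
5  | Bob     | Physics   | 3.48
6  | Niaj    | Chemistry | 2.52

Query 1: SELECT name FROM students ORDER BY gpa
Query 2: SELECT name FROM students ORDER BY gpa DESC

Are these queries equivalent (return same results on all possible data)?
No, not equivalent

Query 1 returns: [('Oscar',), ('Niaj',), ('Judy',), ('Eve',), ('Mallory',), ('Bob',)]
Query 2 returns: [('Mallory',), ('Bob',), ('Eve',), ('Judy',), ('Niaj',), ('Oscar',)]

Reason: ASC vs DESC gives opposite ordering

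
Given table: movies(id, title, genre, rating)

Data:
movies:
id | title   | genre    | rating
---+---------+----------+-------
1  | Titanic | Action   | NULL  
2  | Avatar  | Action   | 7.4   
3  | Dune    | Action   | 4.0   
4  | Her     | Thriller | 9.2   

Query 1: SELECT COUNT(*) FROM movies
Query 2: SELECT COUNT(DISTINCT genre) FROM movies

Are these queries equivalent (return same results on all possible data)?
No, not equivalent

Query 1 returns: [(4,)]
Query 2 returns: [(2,)]

Reason: COUNT(*) counts rows, COUNT(DISTINCT genre) counts unique genres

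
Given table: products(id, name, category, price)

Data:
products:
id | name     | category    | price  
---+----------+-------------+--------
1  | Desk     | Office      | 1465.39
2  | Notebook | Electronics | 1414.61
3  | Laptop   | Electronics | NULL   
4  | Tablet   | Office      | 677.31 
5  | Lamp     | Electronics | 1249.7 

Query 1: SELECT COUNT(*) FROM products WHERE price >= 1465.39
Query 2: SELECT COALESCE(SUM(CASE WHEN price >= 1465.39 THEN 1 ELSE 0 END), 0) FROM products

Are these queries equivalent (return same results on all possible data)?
Yes, equivalent

Both queries return: [(1,)]

Reason: COUNT with WHERE vs conditional SUM (COALESCE handles empty-table NULL)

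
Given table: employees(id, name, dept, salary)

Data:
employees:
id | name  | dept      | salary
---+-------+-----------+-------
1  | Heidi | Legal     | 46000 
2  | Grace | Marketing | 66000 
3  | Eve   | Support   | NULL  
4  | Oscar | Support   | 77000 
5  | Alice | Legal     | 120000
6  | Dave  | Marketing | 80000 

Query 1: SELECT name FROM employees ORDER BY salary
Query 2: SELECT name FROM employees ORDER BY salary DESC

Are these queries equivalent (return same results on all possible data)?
No, not equivalent

Query 1 returns: [('Eve',), ('Heidi',), ('Grace',), ('Oscar',), ('Dave',), ('Alice',)]
Query 2 returns: [('Alice',), ('Dave',), ('Oscar',), ('Grace',), ('Heidi',), ('Eve',)]

Reason: ASC vs DESC gives opposite ordering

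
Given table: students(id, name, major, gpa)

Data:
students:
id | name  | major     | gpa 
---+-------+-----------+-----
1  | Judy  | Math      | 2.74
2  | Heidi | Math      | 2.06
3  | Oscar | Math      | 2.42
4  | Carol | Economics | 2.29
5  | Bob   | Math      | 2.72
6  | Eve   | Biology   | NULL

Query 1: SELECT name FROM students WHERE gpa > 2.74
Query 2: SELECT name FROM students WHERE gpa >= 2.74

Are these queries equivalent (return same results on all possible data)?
No, not equivalent

Query 1 returns: []
Query 2 returns: [('Judy',)]

Reason: > vs >= gives different results when gpa = 2.74 exists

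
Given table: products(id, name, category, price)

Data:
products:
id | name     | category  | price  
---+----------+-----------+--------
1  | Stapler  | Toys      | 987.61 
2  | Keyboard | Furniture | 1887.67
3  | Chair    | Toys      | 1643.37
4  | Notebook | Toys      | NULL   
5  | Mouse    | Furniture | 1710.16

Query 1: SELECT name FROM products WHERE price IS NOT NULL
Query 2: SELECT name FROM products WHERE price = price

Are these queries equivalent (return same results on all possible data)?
Yes, equivalent

Both queries return: [('Chair',), ('Keyboard',), ('Mouse',), ('Stapler',)]

Reason: IS NOT NULL vs self-equality (both exclude NULLs)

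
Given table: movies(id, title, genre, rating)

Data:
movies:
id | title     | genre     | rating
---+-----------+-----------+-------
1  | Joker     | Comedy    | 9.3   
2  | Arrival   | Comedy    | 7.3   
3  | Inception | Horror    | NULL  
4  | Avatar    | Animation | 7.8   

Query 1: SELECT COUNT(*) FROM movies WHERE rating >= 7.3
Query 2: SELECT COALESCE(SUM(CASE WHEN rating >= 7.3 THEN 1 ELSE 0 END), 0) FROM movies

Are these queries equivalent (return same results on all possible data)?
Yes, equivalent

Both queries return: [(3,)]

Reason: COUNT with WHERE vs conditional SUM (COALESCE handles empty-table NULL)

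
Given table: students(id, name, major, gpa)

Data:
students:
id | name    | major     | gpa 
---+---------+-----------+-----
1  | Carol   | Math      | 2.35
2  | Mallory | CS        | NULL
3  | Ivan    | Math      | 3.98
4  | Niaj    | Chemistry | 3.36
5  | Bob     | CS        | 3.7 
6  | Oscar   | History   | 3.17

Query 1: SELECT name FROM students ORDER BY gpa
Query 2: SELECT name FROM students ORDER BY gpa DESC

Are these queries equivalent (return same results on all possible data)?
No, not equivalent

Query 1 returns: [('Mallory',), ('Carol',), ('Oscar',), ('Niaj',), ('Bob',), ('Ivan',)]
Query 2 returns: [('Ivan',), ('Bob',), ('Niaj',), ('Oscar',), ('Carol',), ('Mallory',)]

Reason: ASC vs DESC gives opposite ordering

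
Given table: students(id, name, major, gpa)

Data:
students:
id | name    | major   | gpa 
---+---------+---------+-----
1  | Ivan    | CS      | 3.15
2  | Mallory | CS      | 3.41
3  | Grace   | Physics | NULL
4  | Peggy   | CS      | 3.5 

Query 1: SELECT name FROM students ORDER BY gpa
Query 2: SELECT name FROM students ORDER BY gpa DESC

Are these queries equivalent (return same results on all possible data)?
No, not equivalent

Query 1 returns: [('Grace',), ('Ivan',), ('Mallory',), ('Peggy',)]
Query 2 returns: [('Peggy',), ('Mallory',), ('Ivan',), ('Grace',)]

Reason: ASC vs DESC gives opposite ordering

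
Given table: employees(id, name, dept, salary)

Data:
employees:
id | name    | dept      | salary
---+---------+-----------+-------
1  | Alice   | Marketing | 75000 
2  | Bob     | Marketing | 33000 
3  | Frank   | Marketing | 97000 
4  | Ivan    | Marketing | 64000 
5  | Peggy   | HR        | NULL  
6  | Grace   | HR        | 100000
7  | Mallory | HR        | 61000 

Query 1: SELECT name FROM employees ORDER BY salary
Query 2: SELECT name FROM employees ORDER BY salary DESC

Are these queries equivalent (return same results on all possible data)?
No, not equivalent

Query 1 returns: [('Peggy',), ('Bob',), ('Mallory',), ('Ivan',), ('Alice',), ('Frank',), ('Grace',)]
Query 2 returns: [('Grace',), ('Frank',), ('Alice',), ('Ivan',), ('Mallory',), ('Bob',), ('Peggy',)]

Reason: ASC vs DESC gives opposite ordering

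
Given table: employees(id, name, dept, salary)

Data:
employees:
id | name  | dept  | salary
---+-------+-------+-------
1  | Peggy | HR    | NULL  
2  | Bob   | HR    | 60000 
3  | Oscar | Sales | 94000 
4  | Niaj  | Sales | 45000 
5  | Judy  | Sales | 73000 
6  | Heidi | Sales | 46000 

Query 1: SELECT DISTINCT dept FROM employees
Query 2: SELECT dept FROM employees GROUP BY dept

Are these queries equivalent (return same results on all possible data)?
Yes, equivalent

Both queries return: [('HR',), ('Sales',)]

Reason: Both get unique depts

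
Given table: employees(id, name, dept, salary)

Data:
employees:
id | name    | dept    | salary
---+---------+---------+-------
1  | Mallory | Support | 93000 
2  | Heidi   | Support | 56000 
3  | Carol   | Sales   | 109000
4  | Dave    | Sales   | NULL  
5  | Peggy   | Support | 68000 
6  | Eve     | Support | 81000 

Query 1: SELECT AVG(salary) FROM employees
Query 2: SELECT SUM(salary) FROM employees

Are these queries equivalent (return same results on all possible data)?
No, not equivalent

Query 1 returns: [(81400.0,)]
Query 2 returns: [(407000,)]

Reason: AVG vs SUM give different aggregate values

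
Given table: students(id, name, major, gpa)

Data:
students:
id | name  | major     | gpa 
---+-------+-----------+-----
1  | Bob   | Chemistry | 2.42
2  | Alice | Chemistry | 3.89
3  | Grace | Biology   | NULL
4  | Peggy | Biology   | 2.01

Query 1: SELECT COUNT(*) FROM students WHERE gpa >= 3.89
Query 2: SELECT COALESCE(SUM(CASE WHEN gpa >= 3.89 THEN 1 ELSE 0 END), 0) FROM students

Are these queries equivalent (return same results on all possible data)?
Yes, equivalent

Both queries return: [(1,)]

Reason: COUNT with WHERE vs conditional SUM (COALESCE handles empty-table NULL)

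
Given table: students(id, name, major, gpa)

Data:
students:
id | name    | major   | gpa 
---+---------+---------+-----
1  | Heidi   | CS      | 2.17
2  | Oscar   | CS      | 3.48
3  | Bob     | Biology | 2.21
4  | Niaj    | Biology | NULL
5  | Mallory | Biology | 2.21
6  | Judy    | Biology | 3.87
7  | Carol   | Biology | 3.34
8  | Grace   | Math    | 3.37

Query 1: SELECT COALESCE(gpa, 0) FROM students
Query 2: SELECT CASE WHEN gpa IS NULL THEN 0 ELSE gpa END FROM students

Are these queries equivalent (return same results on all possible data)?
Yes, equivalent

Both queries return: [(0,), (2.17,), (2.21,), (2.21,), (3.34,), (3.37,), (3.48,), (3.87,)]

Reason: COALESCE vs CASE for NULL handling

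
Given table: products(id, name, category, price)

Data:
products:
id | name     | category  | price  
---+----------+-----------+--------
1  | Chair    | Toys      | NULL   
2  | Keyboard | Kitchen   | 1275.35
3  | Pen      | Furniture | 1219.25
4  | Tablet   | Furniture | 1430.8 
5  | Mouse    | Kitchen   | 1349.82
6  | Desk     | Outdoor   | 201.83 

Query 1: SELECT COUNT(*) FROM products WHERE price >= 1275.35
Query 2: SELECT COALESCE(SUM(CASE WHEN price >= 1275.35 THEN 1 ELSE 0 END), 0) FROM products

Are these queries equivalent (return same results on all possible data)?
Yes, equivalent

Both queries return: [(3,)]

Reason: COUNT with WHERE vs conditional SUM (COALESCE handles empty-table NULL)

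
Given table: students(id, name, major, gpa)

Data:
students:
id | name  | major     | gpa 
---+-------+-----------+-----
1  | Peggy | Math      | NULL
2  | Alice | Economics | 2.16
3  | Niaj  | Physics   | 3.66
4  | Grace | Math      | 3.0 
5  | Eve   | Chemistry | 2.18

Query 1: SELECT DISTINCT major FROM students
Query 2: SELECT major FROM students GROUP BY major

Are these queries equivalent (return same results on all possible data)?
Yes, equivalent

Both queries return: [('Chemistry',), ('Economics',), ('Math',), ('Physics',)]

Reason: Both get unique majors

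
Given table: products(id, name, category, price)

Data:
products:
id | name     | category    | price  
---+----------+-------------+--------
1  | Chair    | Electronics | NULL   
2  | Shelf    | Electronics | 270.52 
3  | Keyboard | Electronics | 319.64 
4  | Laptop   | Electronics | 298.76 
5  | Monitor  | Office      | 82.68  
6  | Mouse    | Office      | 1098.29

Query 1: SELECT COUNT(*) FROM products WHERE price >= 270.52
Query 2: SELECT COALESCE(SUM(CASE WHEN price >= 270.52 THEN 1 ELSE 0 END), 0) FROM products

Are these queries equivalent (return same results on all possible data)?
Yes, equivalent

Both queries return: [(4,)]

Reason: COUNT with WHERE vs conditional SUM (COALESCE handles empty-table NULL)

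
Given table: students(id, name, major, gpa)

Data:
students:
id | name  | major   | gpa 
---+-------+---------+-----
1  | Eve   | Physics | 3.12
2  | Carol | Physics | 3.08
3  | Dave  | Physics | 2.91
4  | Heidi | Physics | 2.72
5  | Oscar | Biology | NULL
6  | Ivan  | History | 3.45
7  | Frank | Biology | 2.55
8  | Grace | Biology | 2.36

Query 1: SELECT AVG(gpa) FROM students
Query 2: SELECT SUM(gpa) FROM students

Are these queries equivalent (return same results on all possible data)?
No, not equivalent

Query 1 returns: [(2.8842857142857143,)]
Query 2 returns: [(20.19,)]

Reason: AVG vs SUM give different aggregate values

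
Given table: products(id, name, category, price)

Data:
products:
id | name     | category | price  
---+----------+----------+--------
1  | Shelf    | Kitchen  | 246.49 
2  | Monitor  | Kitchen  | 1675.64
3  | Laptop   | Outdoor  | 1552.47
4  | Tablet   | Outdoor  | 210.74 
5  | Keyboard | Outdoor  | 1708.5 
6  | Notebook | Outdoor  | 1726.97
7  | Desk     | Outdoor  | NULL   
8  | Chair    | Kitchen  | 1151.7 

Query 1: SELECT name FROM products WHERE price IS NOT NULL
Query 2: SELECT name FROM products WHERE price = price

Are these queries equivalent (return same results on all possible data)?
Yes, equivalent

Both queries return: [('Chair',), ('Keyboard',), ('Laptop',), ('Monitor',), ('Notebook',), ('Shelf',), ('Tablet',)]

Reason: IS NOT NULL vs self-equality (both exclude NULLs)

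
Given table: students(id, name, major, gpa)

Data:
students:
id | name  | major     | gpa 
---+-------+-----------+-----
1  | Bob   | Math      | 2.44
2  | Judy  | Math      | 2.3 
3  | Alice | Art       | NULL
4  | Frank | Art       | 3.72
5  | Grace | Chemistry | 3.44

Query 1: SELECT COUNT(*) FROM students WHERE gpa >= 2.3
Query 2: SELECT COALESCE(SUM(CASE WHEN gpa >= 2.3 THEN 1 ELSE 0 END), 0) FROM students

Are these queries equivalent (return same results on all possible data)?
Yes, equivalent

Both queries return: [(4,)]

Reason: COUNT with WHERE vs conditional SUM (COALESCE handles empty-table NULL)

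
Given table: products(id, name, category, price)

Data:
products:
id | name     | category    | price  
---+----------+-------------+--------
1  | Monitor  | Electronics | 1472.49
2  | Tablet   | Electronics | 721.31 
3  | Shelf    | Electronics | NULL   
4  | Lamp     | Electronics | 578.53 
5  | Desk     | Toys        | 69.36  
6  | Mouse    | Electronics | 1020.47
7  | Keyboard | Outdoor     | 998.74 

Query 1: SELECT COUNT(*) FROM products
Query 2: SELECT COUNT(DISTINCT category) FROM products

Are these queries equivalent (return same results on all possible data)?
No, not equivalent

Query 1 returns: [(7,)]
Query 2 returns: [(3,)]

Reason: COUNT(*) counts rows, COUNT(DISTINCT category) counts unique categorys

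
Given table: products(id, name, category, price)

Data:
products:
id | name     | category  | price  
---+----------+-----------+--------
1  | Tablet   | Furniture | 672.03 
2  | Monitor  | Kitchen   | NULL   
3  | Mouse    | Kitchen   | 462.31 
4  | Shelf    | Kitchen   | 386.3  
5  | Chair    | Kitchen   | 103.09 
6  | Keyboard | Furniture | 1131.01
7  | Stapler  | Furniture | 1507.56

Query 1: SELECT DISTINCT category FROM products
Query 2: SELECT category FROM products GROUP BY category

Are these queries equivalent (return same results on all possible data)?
Yes, equivalent

Both queries return: [('Furniture',), ('Kitchen',)]

Reason: Both get unique categorys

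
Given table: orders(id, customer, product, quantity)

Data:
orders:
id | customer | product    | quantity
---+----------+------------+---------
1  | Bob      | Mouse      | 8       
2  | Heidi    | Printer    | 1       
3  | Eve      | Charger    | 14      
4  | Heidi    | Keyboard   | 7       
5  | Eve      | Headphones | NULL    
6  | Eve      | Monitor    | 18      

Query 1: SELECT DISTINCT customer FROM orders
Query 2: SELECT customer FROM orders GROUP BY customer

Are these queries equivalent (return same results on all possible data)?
Yes, equivalent

Both queries return: [('Bob',), ('Eve',), ('Heidi',)]

Reason: Both get unique customers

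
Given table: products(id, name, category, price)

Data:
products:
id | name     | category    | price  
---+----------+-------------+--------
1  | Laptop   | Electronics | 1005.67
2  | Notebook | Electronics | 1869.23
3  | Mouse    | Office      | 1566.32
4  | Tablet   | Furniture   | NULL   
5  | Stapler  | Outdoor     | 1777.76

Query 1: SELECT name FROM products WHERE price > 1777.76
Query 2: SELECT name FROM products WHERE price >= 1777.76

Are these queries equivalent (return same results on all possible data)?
No, not equivalent

Query 1 returns: [('Notebook',)]
Query 2 returns: [('Notebook',), ('Stapler',)]

Reason: > vs >= gives different results when price = 1777.76 exists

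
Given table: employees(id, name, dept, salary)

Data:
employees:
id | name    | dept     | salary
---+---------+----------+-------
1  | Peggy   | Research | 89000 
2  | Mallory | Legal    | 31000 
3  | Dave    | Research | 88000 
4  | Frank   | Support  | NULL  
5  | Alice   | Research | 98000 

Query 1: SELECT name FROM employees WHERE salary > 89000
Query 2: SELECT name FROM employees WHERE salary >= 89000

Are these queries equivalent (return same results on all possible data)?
No, not equivalent

Query 1 returns: [('Alice',)]
Query 2 returns: [('Peggy',), ('Alice',)]

Reason: > vs >= gives different results when salary = 89000 exists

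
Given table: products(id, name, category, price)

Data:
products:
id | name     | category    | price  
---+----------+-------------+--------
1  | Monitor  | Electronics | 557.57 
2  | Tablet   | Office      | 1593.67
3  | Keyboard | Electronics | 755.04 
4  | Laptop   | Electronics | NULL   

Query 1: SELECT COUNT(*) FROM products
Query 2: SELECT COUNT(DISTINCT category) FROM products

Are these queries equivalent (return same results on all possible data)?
No, not equivalent

Query 1 returns: [(4,)]
Query 2 returns: [(2,)]

Reason: COUNT(*) counts rows, COUNT(DISTINCT category) counts unique categorys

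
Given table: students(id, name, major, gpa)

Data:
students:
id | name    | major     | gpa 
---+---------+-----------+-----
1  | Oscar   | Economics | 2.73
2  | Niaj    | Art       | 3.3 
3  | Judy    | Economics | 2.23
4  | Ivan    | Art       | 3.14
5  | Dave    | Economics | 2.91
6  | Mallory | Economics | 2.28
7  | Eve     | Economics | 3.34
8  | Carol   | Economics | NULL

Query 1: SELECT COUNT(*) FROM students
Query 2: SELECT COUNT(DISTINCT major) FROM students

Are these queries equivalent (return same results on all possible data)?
No, not equivalent

Query 1 returns: [(8,)]
Query 2 returns: [(2,)]

Reason: COUNT(*) counts rows, COUNT(DISTINCT major) counts unique majors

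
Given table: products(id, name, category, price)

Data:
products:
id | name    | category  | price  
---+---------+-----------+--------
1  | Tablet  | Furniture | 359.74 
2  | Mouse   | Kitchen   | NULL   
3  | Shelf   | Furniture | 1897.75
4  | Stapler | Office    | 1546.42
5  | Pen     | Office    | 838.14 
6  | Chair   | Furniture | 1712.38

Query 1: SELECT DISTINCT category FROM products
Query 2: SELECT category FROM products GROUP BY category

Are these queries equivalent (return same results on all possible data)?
Yes, equivalent

Both queries return: [('Furniture',), ('Kitchen',), ('Office',)]

Reason: Both get unique categorys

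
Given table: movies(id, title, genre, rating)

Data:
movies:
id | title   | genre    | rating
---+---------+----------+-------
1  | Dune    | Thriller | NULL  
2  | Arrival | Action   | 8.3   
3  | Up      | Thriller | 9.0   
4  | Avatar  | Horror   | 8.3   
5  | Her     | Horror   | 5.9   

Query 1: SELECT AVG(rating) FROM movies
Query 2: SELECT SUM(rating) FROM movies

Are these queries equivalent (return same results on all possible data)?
No, not equivalent

Query 1 returns: [(7.875,)]
Query 2 returns: [(31.5,)]

Reason: AVG vs SUM give different aggregate values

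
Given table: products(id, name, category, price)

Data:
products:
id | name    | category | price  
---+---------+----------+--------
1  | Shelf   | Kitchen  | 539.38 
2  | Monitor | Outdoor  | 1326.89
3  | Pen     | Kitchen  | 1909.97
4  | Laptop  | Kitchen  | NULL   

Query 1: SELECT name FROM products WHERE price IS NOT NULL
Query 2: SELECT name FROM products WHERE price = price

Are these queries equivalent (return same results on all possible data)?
Yes, equivalent

Both queries return: [('Monitor',), ('Pen',), ('Shelf',)]

Reason: IS NOT NULL vs self-equality (both exclude NULLs)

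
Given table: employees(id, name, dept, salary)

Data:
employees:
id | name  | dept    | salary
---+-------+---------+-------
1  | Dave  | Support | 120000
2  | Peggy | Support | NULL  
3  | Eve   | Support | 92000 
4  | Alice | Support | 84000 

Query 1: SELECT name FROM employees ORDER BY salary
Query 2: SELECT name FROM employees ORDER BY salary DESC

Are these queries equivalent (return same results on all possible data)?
No, not equivalent

Query 1 returns: [('Peggy',), ('Alice',), ('Eve',), ('Dave',)]
Query 2 returns: [('Dave',), ('Eve',), ('Alice',), ('Peggy',)]

Reason: ASC vs DESC gives opposite ordering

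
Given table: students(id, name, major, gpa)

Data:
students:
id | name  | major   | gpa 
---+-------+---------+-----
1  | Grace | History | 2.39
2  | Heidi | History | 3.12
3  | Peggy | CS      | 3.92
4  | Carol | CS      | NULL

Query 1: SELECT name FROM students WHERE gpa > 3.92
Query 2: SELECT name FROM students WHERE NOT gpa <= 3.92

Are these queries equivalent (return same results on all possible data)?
Yes, equivalent

Both queries return: []

Reason: Both filter gpa > 3.92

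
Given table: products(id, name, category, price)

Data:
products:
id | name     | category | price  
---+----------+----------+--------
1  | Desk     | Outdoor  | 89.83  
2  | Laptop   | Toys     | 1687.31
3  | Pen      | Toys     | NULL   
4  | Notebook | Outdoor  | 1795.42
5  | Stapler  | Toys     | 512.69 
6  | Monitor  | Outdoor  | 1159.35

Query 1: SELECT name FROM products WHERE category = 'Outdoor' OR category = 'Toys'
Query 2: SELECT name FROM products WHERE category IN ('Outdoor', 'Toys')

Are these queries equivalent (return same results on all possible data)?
Yes, equivalent

Both queries return: [('Desk',), ('Laptop',), ('Monitor',), ('Notebook',), ('Pen',), ('Stapler',)]

Reason: OR vs IN are equivalent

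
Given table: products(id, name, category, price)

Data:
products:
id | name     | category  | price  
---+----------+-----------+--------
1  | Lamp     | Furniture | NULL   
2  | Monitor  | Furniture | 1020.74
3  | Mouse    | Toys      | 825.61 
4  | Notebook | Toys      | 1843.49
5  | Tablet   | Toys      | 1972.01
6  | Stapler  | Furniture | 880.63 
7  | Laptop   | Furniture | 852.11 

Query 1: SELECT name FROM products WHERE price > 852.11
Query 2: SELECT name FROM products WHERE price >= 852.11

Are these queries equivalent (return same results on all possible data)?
No, not equivalent

Query 1 returns: [('Monitor',), ('Notebook',), ('Tablet',), ('Stapler',)]
Query 2 returns: [('Monitor',), ('Notebook',), ('Tablet',), ('Stapler',), ('Laptop',)]

Reason: > vs >= gives different results when price = 852.11 exists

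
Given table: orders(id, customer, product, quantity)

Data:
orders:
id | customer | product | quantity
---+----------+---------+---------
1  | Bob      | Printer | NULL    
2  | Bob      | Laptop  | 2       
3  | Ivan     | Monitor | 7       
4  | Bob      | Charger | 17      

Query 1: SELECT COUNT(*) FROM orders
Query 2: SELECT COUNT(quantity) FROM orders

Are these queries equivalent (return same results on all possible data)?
No, not equivalent

Query 1 returns: [(4,)]
Query 2 returns: [(3,)]

Reason: COUNT(*) includes NULLs, COUNT(column) excludes them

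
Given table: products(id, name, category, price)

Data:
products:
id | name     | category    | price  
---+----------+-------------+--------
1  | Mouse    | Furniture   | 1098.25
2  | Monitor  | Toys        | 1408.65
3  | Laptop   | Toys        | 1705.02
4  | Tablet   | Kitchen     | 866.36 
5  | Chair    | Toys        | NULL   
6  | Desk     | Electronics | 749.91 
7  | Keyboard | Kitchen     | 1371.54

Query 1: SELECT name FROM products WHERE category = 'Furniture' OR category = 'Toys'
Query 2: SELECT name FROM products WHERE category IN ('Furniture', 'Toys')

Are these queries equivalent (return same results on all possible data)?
Yes, equivalent

Both queries return: [('Chair',), ('Laptop',), ('Monitor',), ('Mouse',)]

Reason: OR vs IN are equivalent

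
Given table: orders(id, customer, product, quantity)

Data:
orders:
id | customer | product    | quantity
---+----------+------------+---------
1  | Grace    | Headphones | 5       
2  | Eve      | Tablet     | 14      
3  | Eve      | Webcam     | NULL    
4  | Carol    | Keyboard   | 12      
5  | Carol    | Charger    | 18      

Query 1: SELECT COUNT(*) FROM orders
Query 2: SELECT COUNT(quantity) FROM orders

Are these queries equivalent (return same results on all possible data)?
No, not equivalent

Query 1 returns: [(5,)]
Query 2 returns: [(4,)]

Reason: COUNT(*) includes NULLs, COUNT(column) excludes them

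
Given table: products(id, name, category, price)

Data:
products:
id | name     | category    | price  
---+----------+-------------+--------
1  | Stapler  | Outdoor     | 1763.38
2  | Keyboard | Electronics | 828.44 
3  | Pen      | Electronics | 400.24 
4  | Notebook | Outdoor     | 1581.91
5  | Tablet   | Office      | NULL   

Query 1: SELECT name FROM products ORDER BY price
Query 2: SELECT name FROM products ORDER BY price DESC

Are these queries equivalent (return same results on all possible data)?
No, not equivalent

Query 1 returns: [('Tablet',), ('Pen',), ('Keyboard',), ('Notebook',), ('Stapler',)]
Query 2 returns: [('Stapler',), ('Notebook',), ('Keyboard',), ('Pen',), ('Tablet',)]

Reason: ASC vs DESC gives opposite ordering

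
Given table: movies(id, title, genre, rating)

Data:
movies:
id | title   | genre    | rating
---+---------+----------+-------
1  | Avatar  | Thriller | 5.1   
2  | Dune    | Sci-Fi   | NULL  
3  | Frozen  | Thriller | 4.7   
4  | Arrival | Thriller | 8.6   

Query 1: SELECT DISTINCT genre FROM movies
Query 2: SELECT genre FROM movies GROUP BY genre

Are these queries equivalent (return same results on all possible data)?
Yes, equivalent

Both queries return: [('Sci-Fi',), ('Thriller',)]

Reason: Both get unique genres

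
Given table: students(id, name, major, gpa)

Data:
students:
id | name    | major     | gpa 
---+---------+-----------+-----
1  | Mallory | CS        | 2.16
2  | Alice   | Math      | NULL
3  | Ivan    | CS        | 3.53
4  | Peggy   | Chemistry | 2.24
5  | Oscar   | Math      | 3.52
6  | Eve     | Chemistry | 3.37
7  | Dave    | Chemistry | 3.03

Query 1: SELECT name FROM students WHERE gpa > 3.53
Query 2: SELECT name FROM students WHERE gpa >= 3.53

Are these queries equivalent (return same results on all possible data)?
No, not equivalent

Query 1 returns: []
Query 2 returns: [('Ivan',)]

Reason: > vs >= gives different results when gpa = 3.53 exists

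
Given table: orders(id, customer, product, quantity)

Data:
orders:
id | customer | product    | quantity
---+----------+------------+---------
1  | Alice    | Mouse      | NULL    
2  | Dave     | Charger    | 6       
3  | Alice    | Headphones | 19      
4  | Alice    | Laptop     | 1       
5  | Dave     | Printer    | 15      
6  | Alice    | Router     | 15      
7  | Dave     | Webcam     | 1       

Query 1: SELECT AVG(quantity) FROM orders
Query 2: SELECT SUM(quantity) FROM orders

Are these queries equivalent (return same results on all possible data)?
No, not equivalent

Query 1 returns: [(9.5,)]
Query 2 returns: [(57,)]

Reason: AVG vs SUM give different aggregate values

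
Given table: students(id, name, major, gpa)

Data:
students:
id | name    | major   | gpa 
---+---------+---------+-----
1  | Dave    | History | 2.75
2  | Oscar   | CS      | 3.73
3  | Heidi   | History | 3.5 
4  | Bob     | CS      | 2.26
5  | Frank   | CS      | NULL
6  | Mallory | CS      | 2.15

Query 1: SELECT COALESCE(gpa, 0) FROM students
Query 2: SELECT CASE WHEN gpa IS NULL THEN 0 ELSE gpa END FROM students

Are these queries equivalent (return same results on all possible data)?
Yes, equivalent

Both queries return: [(0,), (2.15,), (2.26,), (2.75,), (3.5,), (3.73,)]

Reason: COALESCE vs CASE for NULL handling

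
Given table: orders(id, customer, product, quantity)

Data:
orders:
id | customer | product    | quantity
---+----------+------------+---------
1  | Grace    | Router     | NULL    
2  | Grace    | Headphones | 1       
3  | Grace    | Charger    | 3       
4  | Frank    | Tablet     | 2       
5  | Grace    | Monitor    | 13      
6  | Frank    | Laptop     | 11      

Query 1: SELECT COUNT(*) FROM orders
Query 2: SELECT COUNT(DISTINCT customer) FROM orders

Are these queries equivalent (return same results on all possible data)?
No, not equivalent

Query 1 returns: [(6,)]
Query 2 returns: [(2,)]

Reason: COUNT(*) counts rows, COUNT(DISTINCT customer) counts unique customers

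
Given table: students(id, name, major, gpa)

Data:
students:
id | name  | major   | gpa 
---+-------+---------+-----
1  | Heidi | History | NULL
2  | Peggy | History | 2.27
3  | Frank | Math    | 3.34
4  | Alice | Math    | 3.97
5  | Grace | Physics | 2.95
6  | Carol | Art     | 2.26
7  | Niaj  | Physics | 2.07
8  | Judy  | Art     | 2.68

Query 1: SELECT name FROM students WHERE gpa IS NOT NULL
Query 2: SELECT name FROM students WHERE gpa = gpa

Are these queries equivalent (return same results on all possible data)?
Yes, equivalent

Both queries return: [('Alice',), ('Carol',), ('Frank',), ('Grace',), ('Judy',), ('Niaj',), ('Peggy',)]

Reason: IS NOT NULL vs self-equality (both exclude NULLs)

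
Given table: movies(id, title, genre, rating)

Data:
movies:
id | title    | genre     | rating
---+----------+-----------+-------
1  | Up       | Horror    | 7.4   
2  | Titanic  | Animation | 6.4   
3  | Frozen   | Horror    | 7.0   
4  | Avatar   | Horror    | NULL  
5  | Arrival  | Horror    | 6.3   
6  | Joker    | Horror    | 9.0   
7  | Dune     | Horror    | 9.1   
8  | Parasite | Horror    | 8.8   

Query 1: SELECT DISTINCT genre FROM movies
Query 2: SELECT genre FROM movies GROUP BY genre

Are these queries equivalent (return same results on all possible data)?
Yes, equivalent

Both queries return: [('Animation',), ('Horror',)]

Reason: Both get unique genres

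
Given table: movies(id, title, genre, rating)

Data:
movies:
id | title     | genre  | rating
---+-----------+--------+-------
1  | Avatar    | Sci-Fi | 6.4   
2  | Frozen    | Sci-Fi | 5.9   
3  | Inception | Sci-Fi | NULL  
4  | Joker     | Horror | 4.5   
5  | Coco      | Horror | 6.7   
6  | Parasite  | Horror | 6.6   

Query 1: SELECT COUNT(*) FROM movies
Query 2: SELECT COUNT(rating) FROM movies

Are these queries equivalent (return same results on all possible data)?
No, not equivalent

Query 1 returns: [(6,)]
Query 2 returns: [(5,)]

Reason: COUNT(*) includes NULLs, COUNT(column) excludes them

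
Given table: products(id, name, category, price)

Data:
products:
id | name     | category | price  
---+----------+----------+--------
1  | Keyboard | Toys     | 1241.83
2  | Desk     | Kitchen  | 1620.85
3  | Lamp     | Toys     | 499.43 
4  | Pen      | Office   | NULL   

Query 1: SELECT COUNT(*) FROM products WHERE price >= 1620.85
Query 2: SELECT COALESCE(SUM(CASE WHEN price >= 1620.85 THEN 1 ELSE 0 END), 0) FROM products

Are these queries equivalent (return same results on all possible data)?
Yes, equivalent

Both queries return: [(1,)]

Reason: COUNT with WHERE vs conditional SUM (COALESCE handles empty-table NULL)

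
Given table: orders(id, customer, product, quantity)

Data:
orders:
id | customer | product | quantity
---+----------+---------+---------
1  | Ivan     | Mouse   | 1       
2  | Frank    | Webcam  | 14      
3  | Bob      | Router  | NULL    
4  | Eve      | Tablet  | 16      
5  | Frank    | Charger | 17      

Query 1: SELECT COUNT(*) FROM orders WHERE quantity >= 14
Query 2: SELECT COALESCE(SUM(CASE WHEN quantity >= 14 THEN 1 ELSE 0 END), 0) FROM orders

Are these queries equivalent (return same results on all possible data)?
Yes, equivalent

Both queries return: [(3,)]

Reason: COUNT with WHERE vs conditional SUM (COALESCE handles empty-table NULL)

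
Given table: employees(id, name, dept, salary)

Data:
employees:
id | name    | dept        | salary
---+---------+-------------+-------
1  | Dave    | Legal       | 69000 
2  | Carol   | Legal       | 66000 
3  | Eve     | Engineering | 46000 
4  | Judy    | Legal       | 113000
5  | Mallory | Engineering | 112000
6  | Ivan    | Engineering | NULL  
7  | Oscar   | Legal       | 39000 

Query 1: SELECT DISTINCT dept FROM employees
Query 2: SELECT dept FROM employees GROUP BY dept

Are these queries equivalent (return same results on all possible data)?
Yes, equivalent

Both queries return: [('Engineering',), ('Legal',)]

Reason: Both get unique depts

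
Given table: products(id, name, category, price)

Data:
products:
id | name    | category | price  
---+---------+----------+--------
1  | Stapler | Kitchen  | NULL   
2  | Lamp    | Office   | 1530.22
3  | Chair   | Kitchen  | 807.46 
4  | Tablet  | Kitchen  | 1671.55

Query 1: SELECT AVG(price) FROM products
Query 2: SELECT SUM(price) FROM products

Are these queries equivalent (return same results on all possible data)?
No, not equivalent

Query 1 returns: [(1336.41,)]
Query 2 returns: [(4009.23,)]

Reason: AVG vs SUM give different aggregate values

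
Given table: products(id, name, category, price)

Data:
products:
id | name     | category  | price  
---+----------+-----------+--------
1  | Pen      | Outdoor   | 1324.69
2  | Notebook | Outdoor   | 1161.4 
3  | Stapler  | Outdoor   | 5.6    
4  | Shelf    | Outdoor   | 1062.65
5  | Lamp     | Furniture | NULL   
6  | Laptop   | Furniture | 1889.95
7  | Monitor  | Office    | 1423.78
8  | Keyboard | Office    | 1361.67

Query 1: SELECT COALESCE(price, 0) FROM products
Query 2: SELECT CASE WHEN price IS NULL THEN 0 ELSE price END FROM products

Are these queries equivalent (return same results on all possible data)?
Yes, equivalent

Both queries return: [(0,), (5.6,), (1062.65,), (1161.4,), (1324.69,), (1361.67,), (1423.78,), (1889.95,)]

Reason: COALESCE vs CASE for NULL handling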